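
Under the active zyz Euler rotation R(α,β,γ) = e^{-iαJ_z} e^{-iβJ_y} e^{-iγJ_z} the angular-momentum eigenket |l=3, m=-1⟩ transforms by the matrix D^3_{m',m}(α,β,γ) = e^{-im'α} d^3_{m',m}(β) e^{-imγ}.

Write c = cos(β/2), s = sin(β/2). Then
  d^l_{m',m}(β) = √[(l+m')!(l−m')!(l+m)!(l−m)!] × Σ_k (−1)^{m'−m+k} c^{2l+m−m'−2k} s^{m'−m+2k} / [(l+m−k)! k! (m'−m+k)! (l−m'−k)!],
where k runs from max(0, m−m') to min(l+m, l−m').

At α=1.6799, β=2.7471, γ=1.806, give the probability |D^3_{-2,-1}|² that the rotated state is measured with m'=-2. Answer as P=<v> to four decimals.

D^3_{-2,-1}(1.6799,2.7471,1.806) = e^{-i·-2·1.6799}·d^3_{-2,-1}(2.7471)·e^{-i·-1·1.806}. Compute d first:
Half-angle: c=0.195970, s=0.980610. N=√(1·120·2·24)=75.894664
The bounds max(0,m−m')=1 and min(l+m,l−m')=2 give 2 terms
  k=1: (−1)^0·75.8947/(24)·0.1960^5·0.9806^1 = +0.000896
  k=2: (−1)^1·75.8947/(12)·0.1960^3·0.9806^3 = -0.044883
d^3_{-2,-1}(2.7471) = +0.000896 -0.044883 = -0.043987
|D^3_{-2,-1}|² = |d^3_{-2,-1}(β)|² = (-0.043987)² = 0.001935 (the z-rotation phases have unit modulus)

P=0.0019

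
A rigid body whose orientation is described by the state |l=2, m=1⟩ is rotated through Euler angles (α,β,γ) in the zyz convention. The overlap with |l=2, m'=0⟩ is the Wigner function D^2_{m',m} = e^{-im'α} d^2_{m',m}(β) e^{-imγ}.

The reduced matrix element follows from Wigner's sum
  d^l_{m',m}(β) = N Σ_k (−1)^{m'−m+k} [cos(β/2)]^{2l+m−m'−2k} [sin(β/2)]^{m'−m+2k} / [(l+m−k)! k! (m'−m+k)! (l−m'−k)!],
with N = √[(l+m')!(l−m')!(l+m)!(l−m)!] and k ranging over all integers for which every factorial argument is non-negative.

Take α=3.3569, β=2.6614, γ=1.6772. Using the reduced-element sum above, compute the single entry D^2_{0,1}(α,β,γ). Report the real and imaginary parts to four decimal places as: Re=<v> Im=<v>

Split into d^2_{0,1}(β=2.6614) × two z-phases.
Half-angle: c=0.237796, s=0.971315. N=√(2·2·6·1)=4.898979
k∈{1,2} keeps every argument non-negative
  k=1: (−1)^0·4.8990/(2)·0.2378^3·0.9713^1 = +0.031993
  k=2: (−1)^1·4.8990/(2)·0.2378^1·0.9713^3 = -0.533778
d^2_{0,1}(2.6614) = +0.031993 -0.533778 = -0.501786
Attach z-rotation phases: D = e^{-i(0)(3.3569)}·(-0.501786)·e^{-i(1)(1.6772)} = +0.053291+0.498948i

Re=0.0533 Im=0.4989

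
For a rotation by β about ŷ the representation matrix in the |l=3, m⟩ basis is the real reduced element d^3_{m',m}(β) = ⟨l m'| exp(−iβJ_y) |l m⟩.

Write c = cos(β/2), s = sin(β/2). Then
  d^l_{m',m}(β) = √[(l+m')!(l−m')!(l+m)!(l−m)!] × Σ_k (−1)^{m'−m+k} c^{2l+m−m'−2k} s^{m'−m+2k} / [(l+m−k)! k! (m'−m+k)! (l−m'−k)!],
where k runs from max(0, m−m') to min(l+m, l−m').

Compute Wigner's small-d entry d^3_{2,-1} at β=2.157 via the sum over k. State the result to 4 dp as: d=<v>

d=0.3374

d^3_{2,-1}(β=2.157) via Wigner's sum:
c=cos(2.157/2)=0.472651, s=sin(2.157/2)=0.881250; N=√[120·1·2·24]=75.894664
k: max(0,(-1)−(2))=0 … min(3+(-1),3−(2))=1
  k=0: (−1)^3·75.8947/(12)·0.4727^3·0.8812^3 = -0.457034
  k=1: (−1)^4·75.8947/(24)·0.4727^1·0.8812^5 = +0.794393
d^3_{2,-1}(2.157) = -0.457034 +0.794393 = +0.337360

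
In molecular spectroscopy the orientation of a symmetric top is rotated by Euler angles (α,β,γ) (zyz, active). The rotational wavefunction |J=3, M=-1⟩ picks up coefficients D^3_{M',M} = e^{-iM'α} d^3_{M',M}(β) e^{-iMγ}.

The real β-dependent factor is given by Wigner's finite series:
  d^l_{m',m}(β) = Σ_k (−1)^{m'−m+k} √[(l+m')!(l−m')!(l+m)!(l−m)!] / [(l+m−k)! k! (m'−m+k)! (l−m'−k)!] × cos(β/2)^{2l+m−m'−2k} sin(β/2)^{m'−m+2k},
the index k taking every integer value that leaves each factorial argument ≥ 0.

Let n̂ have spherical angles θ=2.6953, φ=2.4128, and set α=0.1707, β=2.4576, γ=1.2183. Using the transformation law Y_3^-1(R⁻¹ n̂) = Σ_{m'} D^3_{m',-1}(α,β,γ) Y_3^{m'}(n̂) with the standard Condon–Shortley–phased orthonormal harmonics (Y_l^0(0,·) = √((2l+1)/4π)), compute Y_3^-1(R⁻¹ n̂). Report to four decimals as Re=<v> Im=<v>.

Re=0.0761 Im=0.0797

Need the full column D^3_{m',-1} for m'=−3..3 at α=0.1707, β=2.4576, γ=1.2183.
cos(β/2)=0.335368, sin(β/2)=0.942087
d^3_{-3,-1}: single k=2 term ⇒ +0.043483;  D = -0.006911+0.042930i
d^3_{-2,-1}: k∈[1..2] ⇒ +0.012639 -0.199466 = -0.186828;  D = -0.002073-0.186816i
d^3_{-1,-1}: k∈[0..2] ⇒ +0.001423 -0.089818 +0.531569 = +0.443174;  D = +0.080124+0.435871i
d^3_{0,-1}: k∈[0..2] ⇒ -0.013845 +0.327757 -0.862121 = -0.548209;  D = -0.189265-0.514502i
d^3_{1,-1}: k∈[0..2] ⇒ +0.067363 -0.708759 +0.699111 = +0.057715;  D = +0.028837+0.049994i
d^3_{2,-1}: k∈[0..1] ⇒ -0.199466 +0.787005 = +0.587538;  D = +0.375753+0.451676i
d^3_{3,-1}: single k=0 term ⇒ +0.343126;  D = +0.261062+0.222671i
Y_3^{m'}(θ=2.6953,φ=2.4128) and Σ D·Y over m':
  (-0.0069+0.0429i)·(+0.0194-0.0274i)  (-0.0021-0.1868i)·(-0.0194-0.1706i)  (+0.0801+0.4359i)·(-0.3193-0.2851i)  (-0.1893-0.5145i)·(-0.3597+0.0000i)  (+0.0288+0.0500i)·(+0.3193-0.2851i)  (+0.3758+0.4517i)·(-0.0194+0.1706i)  (+0.2611+0.2227i)·(-0.0194-0.0274i)
Y_3^-1(R⁻¹ n̂) = +0.076075+0.079679i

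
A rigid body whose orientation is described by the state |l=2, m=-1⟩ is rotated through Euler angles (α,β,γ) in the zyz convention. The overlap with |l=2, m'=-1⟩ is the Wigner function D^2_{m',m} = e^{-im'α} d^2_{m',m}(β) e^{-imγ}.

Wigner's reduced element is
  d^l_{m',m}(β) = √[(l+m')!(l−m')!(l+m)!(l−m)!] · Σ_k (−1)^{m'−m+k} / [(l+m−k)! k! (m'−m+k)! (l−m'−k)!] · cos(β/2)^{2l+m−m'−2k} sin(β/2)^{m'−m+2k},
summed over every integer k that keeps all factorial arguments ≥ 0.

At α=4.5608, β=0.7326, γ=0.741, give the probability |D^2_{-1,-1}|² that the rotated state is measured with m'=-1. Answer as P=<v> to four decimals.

Split into d^2_{-1,-1}(β=0.7326) × two z-phases.
Half-angle: c=0.933659, s=0.358163. N=√(1·6·1·6)=6.000000
The bounds max(0,m−m')=0 and min(l+m,l−m')=1 give 2 terms
  k=0: (−1)^0·6.0000/(6)·0.9337^4·0.3582^0 = +0.759894
  k=1: (−1)^1·6.0000/(2)·0.9337^2·0.3582^2 = -0.335475
d^2_{-1,-1}(0.7326) = +0.759894 -0.335475 = +0.424419
|D^2_{-1,-1}|² = |d^2_{-1,-1}(β)|² = (+0.424419)² = 0.180132 (the z-rotation phases have unit modulus)

P=0.1801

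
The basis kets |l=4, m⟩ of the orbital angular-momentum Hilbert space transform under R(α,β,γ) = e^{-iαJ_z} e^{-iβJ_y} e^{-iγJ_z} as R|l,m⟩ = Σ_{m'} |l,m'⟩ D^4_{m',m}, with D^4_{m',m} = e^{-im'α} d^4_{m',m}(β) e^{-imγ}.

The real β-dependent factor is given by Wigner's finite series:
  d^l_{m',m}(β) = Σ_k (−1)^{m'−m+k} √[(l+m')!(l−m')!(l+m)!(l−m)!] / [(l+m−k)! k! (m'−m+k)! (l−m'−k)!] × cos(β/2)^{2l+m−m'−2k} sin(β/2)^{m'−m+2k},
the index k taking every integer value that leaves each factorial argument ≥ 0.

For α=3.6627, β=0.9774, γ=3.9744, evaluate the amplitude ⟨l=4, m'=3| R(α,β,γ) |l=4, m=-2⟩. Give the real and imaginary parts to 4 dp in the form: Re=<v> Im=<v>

Split into d^4_{3,-2}(β=0.9774) × two z-phases.
c=cos(0.9774/2)=0.882944, s=sin(0.9774/2)=0.469478; N=√[5040·1·2·720]=2693.993318
Admissible k: 0..1 (factorial args all ≥0)
  k=0: (−1)^5·2693.9933/(240)·0.8829^3·0.4695^5 = -0.176223
  k=1: (−1)^6·2693.9933/(720)·0.8829^1·0.4695^7 = +0.016608
d^4_{3,-2}(0.9774) = -0.176223 +0.016608 = -0.159616
Phases: e^{-i·(3)·3.6627}=-0.007474+0.999972i, e^{-i·(-2)·3.9744}=-0.094676+0.995508i ⇒ D=+0.158781+0.016299i

Re=0.1588 Im=0.0163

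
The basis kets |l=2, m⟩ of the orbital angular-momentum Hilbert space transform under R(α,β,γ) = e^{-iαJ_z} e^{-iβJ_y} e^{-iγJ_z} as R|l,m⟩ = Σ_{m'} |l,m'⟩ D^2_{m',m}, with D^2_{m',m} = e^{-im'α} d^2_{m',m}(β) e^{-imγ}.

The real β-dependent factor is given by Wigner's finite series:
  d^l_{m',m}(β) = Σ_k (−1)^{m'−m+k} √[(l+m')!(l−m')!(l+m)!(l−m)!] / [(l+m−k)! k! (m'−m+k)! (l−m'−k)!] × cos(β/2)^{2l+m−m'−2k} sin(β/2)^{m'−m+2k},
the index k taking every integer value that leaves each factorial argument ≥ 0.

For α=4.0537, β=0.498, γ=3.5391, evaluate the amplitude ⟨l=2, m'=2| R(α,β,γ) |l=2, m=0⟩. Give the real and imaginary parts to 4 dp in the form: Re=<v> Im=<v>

Re=-0.0350 Im=-0.1353

First d^2_{2,0}(β=0.498), then the phase factors e^{-i(2)α} and e^{-i(0)γ}:
With c≡cos(β/2)=0.969159 and s≡sin(β/2)=0.246435, N=[24·1·2·2]^{1/2}=9.797959
k∈{0} keeps every argument non-negative
  k=0: (−1)^2·9.7980/(4)·0.9692^2·0.2464^2 = +0.139724
d^2_{2,0}(0.498) = +0.139724
Phases: e^{-i·(2)·4.0537}=-0.250715-0.968061i, e^{-i·(0)·3.5391}=+1.000000+0.000000i ⇒ D=-0.035031-0.135261i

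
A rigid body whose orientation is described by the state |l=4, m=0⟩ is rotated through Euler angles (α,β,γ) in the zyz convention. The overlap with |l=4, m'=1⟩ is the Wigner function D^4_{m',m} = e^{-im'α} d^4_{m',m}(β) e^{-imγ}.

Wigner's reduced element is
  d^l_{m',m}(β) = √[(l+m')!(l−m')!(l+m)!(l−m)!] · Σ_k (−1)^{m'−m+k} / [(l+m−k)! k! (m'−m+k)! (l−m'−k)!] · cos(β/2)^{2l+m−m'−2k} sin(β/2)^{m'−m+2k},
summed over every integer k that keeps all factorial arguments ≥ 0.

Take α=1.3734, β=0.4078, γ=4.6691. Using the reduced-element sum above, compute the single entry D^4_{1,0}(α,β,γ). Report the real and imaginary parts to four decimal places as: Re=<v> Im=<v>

Re=-0.1157 Im=0.5786

Split into d^4_{1,0}(β=0.4078) × two z-phases.
c=cos(0.4078/2)=0.979284, s=sin(0.4078/2)=0.202490; N=√[120·6·24·24]=643.987578
The bounds max(0,m−m')=0 and min(l+m,l−m')=3 give 4 terms
  k=0: (−1)^1·643.9876/(144)·0.9793^7·0.2025^1 = -0.782132
  k=1: (−1)^2·643.9876/(24)·0.9793^5·0.2025^3 = +0.200642
  k=2: (−1)^3·643.9876/(24)·0.9793^3·0.2025^5 = -0.008578
  k=3: (−1)^4·643.9876/(144)·0.9793^1·0.2025^7 = +0.000061
d^4_{1,0}(0.4078) = -0.782132 +0.200642 -0.008578 +0.000061 = -0.590008
Attach z-rotation phases: D = e^{-i(1)(1.3734)}·(-0.590008)·e^{-i(0)(4.6691)} = -0.115711+0.578550i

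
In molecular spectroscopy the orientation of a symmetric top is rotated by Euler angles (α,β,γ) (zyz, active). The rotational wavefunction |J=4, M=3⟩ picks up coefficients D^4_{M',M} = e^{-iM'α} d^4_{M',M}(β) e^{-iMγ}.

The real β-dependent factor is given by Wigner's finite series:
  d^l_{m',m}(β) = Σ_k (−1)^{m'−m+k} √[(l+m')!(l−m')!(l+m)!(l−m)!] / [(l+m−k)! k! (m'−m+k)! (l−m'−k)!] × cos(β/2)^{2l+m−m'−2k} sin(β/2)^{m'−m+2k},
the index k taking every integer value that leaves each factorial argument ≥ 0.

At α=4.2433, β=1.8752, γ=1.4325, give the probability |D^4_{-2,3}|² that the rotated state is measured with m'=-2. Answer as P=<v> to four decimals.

First d^4_{-2,3}(β=1.8752), then the phase factors e^{-i(-2)α} and e^{-i(3)γ}:
c=cos(1.8752/2)=0.591724, s=sin(1.8752/2)=0.806140; N=√[2·720·5040·1]=2693.993318
k: max(0,(3)−(-2))=5 … min(4+(3),4−(-2))=6
  k=5: (−1)^0·2693.9933/(240)·0.5917^3·0.8061^5 = +0.791766
  k=6: (−1)^1·2693.9933/(720)·0.5917^1·0.8061^7 = -0.489844
d^4_{-2,3}(1.8752) = +0.791766 -0.489844 = +0.301922
|D^4_{-2,3}|² = |d^4_{-2,3}(β)|² = (+0.301922)² = 0.091157 (the z-rotation phases have unit modulus)

P=0.0912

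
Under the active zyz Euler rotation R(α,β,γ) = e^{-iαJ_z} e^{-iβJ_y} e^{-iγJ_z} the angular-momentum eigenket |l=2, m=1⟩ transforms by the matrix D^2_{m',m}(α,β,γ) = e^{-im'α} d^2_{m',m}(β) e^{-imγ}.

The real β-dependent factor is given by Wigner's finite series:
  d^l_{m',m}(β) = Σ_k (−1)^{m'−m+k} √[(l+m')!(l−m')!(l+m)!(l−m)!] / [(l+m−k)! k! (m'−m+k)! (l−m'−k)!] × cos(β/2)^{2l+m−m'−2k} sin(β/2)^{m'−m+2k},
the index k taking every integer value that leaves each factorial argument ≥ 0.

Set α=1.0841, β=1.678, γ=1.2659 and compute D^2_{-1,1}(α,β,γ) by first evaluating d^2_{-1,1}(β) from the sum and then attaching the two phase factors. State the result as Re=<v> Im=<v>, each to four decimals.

First d^2_{-1,1}(β=1.678), then the phase factors e^{-i(-1)α} and e^{-i(1)γ}:
c=cos(1.678/2)=0.668207, s=sin(1.678/2)=0.743975; N=√[1·6·6·1]=6.000000
The bounds max(0,m−m')=2 and min(l+m,l−m')=3 give 2 terms
  k=2: (−1)^0·6.0000/(2)·0.6682^2·0.7440^2 = +0.741413
  k=3: (−1)^1·6.0000/(6)·0.6682^0·0.7440^4 = -0.306361
d^2_{-1,1}(1.678) = +0.741413 -0.306361 = +0.435052
D = (+0.467708+0.883883i)·(+0.435052)·(+0.300194-0.953878i) = +0.427882-0.078658i

Re=0.4279 Im=-0.0787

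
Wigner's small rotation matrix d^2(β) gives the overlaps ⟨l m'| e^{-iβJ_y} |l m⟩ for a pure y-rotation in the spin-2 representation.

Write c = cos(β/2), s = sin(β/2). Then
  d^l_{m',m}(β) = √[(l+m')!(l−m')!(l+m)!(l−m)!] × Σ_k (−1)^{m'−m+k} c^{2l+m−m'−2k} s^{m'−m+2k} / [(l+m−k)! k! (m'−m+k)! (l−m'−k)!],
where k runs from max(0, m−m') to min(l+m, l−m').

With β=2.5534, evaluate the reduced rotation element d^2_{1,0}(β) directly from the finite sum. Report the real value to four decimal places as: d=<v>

d^2_{1,0}(β=2.5534) via Wigner's sum:
c=cos(2.5534/2)=0.289875, s=sin(2.5534/2)=0.957064; N=√[6·1·2·2]=4.898979
Admissible k: 0..1 (factorial args all ≥0)
  k=0: (−1)^1·4.8990/(2)·0.2899^3·0.9571^1 = -0.057102
  k=1: (−1)^2·4.8990/(2)·0.2899^1·0.9571^3 = +0.622458
d^2_{1,0}(2.5534) = -0.057102 +0.622458 = +0.565356

d=0.5654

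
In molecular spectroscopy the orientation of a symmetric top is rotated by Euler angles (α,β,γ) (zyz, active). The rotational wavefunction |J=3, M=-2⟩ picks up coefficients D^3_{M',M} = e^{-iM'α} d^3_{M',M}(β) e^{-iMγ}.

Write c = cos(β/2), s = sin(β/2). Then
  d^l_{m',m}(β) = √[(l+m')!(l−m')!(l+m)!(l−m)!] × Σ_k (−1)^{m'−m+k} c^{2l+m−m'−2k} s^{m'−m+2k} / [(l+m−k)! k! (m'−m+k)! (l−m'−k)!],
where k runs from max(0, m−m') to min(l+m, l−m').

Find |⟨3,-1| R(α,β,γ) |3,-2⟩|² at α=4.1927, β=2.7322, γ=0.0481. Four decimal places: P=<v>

P=0.0024

First d^3_{-1,-2}(β=2.7322), then the phase factors e^{-i(-1)α} and e^{-i(-2)γ}:
c=cos(2.7322/2)=0.203270, s=sin(2.7322/2)=0.979123; N=√[2·24·1·120]=75.894664
The bounds max(0,m−m')=0 and min(l+m,l−m')=1 give 2 terms
  k=0: (−1)^1·75.8947/(24)·0.2033^5·0.9791^1 = -0.001074
  k=1: (−1)^2·75.8947/(12)·0.2033^3·0.9791^3 = +0.049861
d^3_{-1,-2}(2.7322) = -0.001074 +0.049861 = +0.048786
|D^3_{-1,-2}|² = |d^3_{-1,-2}(β)|² = (+0.048786)² = 0.002380 (the z-rotation phases have unit modulus)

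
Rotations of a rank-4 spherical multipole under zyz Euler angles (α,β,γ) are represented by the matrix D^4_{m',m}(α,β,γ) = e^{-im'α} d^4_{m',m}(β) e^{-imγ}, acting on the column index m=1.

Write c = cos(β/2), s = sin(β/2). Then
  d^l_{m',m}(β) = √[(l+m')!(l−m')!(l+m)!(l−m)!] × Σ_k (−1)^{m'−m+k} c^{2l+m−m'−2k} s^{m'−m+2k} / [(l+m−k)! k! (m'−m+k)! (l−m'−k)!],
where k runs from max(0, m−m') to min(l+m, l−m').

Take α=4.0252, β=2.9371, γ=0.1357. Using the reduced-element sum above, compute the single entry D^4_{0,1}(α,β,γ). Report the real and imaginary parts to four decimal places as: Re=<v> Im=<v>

D^4_{0,1}(4.0252,2.9371,0.1357) = e^{-i·0·4.0252}·d^4_{0,1}(2.9371)·e^{-i·1·0.1357}. Compute d first:
c=cos(2.9371/2)=0.102068, s=sin(2.9371/2)=0.994777; N=√[24·24·120·6]=643.987578
Admissible k: 1..4 (factorial args all ≥0)
  k=1: (−1)^0·643.9876/(144)·0.1021^7·0.9948^1 = +0.000001
  k=2: (−1)^1·643.9876/(24)·0.1021^5·0.9948^3 = -0.000293
  k=3: (−1)^2·643.9876/(24)·0.1021^3·0.9948^5 = +0.027795
  k=4: (−1)^3·643.9876/(144)·0.1021^1·0.9948^7 = -0.440035
d^4_{0,1}(2.9371) = +0.000001 -0.000293 +0.027795 -0.440035 = -0.412532
D = (+1.000000+0.000000i)·(-0.412532)·(+0.990807-0.135284i) = -0.408739+0.055809i

Re=-0.4087 Im=0.0558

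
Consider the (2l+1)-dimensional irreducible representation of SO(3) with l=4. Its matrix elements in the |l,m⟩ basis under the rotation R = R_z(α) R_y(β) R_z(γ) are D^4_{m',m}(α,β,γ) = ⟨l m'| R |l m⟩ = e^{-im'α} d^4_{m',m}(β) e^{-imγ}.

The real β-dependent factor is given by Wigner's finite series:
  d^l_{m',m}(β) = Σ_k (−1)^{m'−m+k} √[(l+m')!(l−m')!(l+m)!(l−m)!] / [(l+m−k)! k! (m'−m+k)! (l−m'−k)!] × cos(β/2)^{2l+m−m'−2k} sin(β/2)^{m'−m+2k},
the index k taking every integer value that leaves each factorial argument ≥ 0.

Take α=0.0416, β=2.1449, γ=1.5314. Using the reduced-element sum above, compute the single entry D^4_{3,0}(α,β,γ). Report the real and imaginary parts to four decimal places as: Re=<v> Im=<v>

First d^4_{3,0}(β=2.1449), then the phase factors e^{-i(3)α} and e^{-i(0)γ}:
c=cos(2.1449/2)=0.477974, s=sin(2.1449/2)=0.878374; N=√[5040·1·24·24]=1703.830978
k∈{0,1} keeps every argument non-negative
  k=0: (−1)^3·1703.8310/(144)·0.4780^5·0.8784^3 = -0.200043
  k=1: (−1)^4·1703.8310/(144)·0.4780^3·0.8784^5 = +0.675575
d^4_{3,0}(2.1449) = -0.200043 +0.675575 = +0.475533
Attach z-rotation phases: D = e^{-i(3)(0.0416)}·(+0.475533)·e^{-i(0)(1.5314)} = +0.471834-0.059193i

Re=0.4718 Im=-0.0592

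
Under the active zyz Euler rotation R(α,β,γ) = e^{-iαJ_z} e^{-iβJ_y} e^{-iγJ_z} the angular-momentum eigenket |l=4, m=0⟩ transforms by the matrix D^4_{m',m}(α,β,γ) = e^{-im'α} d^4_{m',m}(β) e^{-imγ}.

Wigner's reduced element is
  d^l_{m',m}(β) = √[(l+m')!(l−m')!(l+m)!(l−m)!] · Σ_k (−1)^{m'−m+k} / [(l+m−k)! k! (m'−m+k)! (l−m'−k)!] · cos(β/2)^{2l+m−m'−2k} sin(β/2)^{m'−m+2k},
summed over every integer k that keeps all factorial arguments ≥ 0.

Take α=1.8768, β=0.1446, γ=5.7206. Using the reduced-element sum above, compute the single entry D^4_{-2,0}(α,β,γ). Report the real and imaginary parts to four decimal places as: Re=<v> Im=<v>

First d^4_{-2,0}(β=0.1446), then the phase factors e^{-i(-2)α} and e^{-i(0)γ}:
With c≡cos(β/2)=0.997387 and s≡sin(β/2)=0.072237, N=[2·720·24·24]^{1/2}=910.735966
The bounds max(0,m−m')=2 and min(l+m,l−m')=4 give 3 terms
  k=2: (−1)^0·910.7360/(96)·0.9974^6·0.0722^2 = +0.048733
  k=3: (−1)^1·910.7360/(36)·0.9974^4·0.0722^4 = -0.000682
  k=4: (−1)^2·910.7360/(96)·0.9974^2·0.0722^6 = +0.000001
d^4_{-2,0}(0.1446) = +0.048733 -0.000682 +0.000001 = +0.048053
Phases: e^{-i·(-2)·1.8768}=-0.818496-0.574512i, e^{-i·(0)·5.7206}=+1.000000+0.000000i ⇒ D=-0.039331-0.027607i

Re=-0.0393 Im=-0.0276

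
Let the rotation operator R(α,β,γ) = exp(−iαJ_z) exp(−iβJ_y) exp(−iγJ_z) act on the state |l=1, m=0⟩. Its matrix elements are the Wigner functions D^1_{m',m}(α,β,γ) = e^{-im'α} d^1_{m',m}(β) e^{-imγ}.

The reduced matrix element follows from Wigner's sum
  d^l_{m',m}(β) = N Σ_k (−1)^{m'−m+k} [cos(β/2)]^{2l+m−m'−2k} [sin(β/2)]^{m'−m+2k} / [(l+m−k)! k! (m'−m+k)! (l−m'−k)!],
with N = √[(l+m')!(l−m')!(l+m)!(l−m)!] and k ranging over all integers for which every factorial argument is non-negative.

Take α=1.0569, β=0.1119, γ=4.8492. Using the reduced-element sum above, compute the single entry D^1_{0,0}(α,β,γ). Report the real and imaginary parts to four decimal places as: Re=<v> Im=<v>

Re=0.9937 Im=0.0000

First d^1_{0,0}(β=0.1119), then the phase factors e^{-i(0)α} and e^{-i(0)γ}:
Half-angle: c=0.998435, s=0.055921. N=√(1·1·1·1)=1.000000
The bounds max(0,m−m')=0 and min(l+m,l−m')=1 give 2 terms
  k=0: (−1)^0·1.0000/(1)·0.9984^2·0.0559^0 = +0.996873
  k=1: (−1)^1·1.0000/(1)·0.9984^0·0.0559^2 = -0.003127
d^1_{0,0}(0.1119) = +0.996873 -0.003127 = +0.993746
Phases: e^{-i·(0)·1.0569}=+1.000000+0.000000i, e^{-i·(0)·4.8492}=+1.000000+0.000000i ⇒ D=+0.993746+0.000000i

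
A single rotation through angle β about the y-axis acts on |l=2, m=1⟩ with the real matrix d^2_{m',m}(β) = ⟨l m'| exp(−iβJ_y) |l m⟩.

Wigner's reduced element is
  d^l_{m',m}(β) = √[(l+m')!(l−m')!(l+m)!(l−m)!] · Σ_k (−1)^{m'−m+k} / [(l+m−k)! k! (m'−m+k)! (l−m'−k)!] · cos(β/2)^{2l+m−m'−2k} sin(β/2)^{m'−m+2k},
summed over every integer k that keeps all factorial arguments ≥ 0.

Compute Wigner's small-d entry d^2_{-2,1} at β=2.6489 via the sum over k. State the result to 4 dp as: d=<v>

d^2_{-2,1}(β=2.6489) via Wigner's sum:
c=cos(2.6489/2)=0.243862, s=sin(2.6489/2)=0.969810; N=√[1·24·6·1]=12.000000
The bounds max(0,m−m')=3 and min(l+m,l−m')=3 give 1 term
  k=3: (−1)^0·12.0000/(6)·0.2439^1·0.9698^3 = +0.444871
d^2_{-2,1}(2.6489) = +0.444871

d=0.4449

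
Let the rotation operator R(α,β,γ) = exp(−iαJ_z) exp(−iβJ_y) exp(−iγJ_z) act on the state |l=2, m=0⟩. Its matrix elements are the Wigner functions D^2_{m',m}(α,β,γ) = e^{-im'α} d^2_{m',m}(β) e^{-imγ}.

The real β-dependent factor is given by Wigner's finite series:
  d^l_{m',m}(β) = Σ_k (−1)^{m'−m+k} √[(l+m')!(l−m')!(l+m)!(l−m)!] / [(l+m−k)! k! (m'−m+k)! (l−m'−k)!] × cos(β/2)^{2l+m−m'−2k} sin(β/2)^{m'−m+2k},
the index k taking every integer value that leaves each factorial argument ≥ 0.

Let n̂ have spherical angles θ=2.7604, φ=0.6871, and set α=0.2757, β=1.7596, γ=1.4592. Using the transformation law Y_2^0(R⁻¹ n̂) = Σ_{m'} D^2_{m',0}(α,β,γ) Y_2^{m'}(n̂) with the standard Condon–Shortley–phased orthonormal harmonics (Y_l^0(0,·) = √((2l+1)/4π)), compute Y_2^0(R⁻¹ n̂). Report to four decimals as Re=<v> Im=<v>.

Re=-0.0701 Im=0.0000

Need the full column D^2_{m',0} for m'=−2..2 at α=0.2757, β=1.7596, γ=1.4592.
cos(β/2)=0.637305, sin(β/2)=0.770611
d^2_{-2,0}: single k=2 term ⇒ +0.590801;  D = +0.503240+0.309509i
d^2_{-1,0}: k∈[1..2] ⇒ +0.488600 -0.714380 = -0.225780;  D = -0.217254-0.061462i
d^2_{0,0}: k∈[0..2] ⇒ +0.164964 -0.964775 +0.352648 = -0.447162;  D = -0.447162+0.000000i
d^2_{1,0}: k∈[0..1] ⇒ -0.488600 +0.714380 = +0.225780;  D = +0.217254-0.061462i
d^2_{2,0}: single k=0 term ⇒ +0.590801;  D = +0.503240-0.309509i
Y_2^{m'}(θ=2.7604,φ=0.6871) and Σ D·Y over m':
  (+0.5032+0.3095i)·(+0.0104-0.0524i)  (-0.2173-0.0615i)·(-0.2062+0.1692i)  (-0.4472+0.0000i)·(+0.4998+0.0000i)  (+0.2173-0.0615i)·(+0.2062+0.1692i)  (+0.5032-0.3095i)·(+0.0104+0.0524i)
Y_2^0(R⁻¹ n̂) = -0.070122-0.000000i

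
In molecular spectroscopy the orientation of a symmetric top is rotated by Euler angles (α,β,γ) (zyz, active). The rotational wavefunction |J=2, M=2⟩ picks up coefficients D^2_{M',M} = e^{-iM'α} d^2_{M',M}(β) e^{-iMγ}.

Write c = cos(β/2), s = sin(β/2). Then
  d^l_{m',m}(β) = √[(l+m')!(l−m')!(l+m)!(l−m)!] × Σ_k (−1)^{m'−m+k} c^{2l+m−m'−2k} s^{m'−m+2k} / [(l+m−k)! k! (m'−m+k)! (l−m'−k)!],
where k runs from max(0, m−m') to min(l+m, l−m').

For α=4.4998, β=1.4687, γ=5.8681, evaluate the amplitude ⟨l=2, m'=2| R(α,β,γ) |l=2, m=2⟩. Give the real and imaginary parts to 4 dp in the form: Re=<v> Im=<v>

Split into d^2_{2,2}(β=1.4687) × two z-phases.
With c≡cos(β/2)=0.742266 and s≡sin(β/2)=0.670105, N=[24·1·24·1]^{1/2}=24.000000
k: max(0,(2)−(2))=0 … min(2+(2),2−(2))=0
  k=0: (−1)^0·24.0000/(24)·0.7423^4·0.6701^0 = +0.303556
d^2_{2,2}(1.4687) = +0.303556
D = (-0.910965-0.412483i)·(+0.303556)·(+0.674750+0.738047i) = -0.094176-0.288578i

Re=-0.0942 Im=-0.2886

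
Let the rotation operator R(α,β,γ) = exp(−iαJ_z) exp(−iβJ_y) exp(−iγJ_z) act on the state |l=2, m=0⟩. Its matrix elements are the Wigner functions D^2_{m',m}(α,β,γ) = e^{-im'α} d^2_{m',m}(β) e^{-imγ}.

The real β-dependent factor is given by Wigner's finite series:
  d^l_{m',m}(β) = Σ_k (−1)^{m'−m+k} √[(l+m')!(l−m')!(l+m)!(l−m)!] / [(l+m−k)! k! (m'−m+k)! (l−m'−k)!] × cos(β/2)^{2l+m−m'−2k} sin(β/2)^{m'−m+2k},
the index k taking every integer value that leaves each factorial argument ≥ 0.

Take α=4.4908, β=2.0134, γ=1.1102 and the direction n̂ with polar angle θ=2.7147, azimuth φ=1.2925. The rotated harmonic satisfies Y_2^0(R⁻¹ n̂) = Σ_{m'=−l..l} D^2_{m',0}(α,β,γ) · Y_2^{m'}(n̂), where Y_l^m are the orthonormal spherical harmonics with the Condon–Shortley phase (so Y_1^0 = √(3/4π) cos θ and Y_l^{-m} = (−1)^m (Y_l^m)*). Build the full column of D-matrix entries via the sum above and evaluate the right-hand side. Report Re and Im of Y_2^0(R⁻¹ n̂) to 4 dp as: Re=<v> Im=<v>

Need the full column D^2_{m',0} for m'=−2..2 at α=4.4908, β=2.0134, γ=1.1102.
cos(β/2)=0.534652, sin(β/2)=0.845072
d^2_{-2,0}: single k=2 term ⇒ +0.500042;  D = -0.451734+0.214424i
d^2_{-1,0}: k∈[1..2] ⇒ +0.316362 -0.790366 = -0.474005;  D = +0.104177+0.462415i
d^2_{0,0}: k∈[0..2] ⇒ +0.081712 -0.816565 +0.510006 = -0.224847;  D = -0.224847+0.000000i
d^2_{1,0}: k∈[0..1] ⇒ -0.316362 +0.790366 = +0.474005;  D = -0.104177+0.462415i
d^2_{2,0}: single k=0 term ⇒ +0.500042;  D = -0.451734-0.214424i
Y_2^{m'}(θ=2.7147,φ=1.2925) and Σ D·Y over m':
  (-0.4517+0.2144i)·(-0.0562-0.0350i)  (+0.1042+0.4624i)·(-0.0800+0.2800i)  (-0.2248+0.0000i)·(+0.4686+0.0000i)  (-0.1042+0.4624i)·(+0.0800+0.2800i)  (-0.4517-0.2144i)·(-0.0562+0.0350i)
Y_2^0(R⁻¹ n̂) = -0.315140+0.000000i

Re=-0.3151 Im=0.0000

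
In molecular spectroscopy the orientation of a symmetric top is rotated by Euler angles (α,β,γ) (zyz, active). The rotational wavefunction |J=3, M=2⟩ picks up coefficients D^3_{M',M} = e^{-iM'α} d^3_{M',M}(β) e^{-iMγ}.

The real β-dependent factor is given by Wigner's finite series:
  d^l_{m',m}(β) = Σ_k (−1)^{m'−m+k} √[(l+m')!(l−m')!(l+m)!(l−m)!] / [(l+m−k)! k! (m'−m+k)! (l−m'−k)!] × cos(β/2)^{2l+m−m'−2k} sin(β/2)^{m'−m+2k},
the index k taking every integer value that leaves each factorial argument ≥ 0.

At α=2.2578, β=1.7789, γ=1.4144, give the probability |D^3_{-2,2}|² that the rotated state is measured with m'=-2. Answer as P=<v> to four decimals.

P=0.2524

D^3_{-2,2}(2.2578,1.7789,1.4144) = e^{-i·-2·2.2578}·d^3_{-2,2}(1.7789)·e^{-i·2·1.4144}. Compute d first:
Half-angle: c=0.629839, s=0.776725. N=√(1·120·120·1)=120.000000
k∈{4,5} keeps every argument non-negative
  k=4: (−1)^0·120.0000/(24)·0.6298^2·0.7767^4 = +0.721938
  k=5: (−1)^1·120.0000/(120)·0.6298^0·0.7767^6 = -0.219586
d^3_{-2,2}(1.7789) = +0.721938 -0.219586 = +0.502351
|D^3_{-2,2}|² = |d^3_{-2,2}(β)|² = (+0.502351)² = 0.252357 (the z-rotation phases have unit modulus)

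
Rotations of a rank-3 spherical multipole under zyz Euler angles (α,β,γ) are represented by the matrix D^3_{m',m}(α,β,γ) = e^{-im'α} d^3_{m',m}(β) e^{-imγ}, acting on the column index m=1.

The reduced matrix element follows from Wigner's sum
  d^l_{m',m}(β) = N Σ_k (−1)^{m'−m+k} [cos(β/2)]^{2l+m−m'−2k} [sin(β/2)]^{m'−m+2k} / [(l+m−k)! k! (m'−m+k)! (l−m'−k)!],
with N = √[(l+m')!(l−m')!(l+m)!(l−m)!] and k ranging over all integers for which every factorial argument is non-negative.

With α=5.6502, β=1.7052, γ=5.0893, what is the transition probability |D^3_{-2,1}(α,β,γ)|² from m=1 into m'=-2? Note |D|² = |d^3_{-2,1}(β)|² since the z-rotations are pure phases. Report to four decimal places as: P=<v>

P=0.0706

D^3_{-2,1}(5.6502,1.7052,5.0893) = e^{-i·-2·5.6502}·d^3_{-2,1}(1.7052)·e^{-i·1·5.0893}. Compute d first:
Half-angle: c=0.658028, s=0.752994. N=√(1·120·24·2)=75.894664
k: max(0,(1)−(-2))=3 … min(3+(1),3−(-2))=4
  k=3: (−1)^0·75.8947/(12)·0.6580^3·0.7530^3 = +0.769372
  k=4: (−1)^1·75.8947/(24)·0.6580^1·0.7530^5 = -0.503734
d^3_{-2,1}(1.7052) = +0.769372 -0.503734 = +0.265638
|D^3_{-2,1}|² = |d^3_{-2,1}(β)|² = (+0.265638)² = 0.070564 (the z-rotation phases have unit modulus)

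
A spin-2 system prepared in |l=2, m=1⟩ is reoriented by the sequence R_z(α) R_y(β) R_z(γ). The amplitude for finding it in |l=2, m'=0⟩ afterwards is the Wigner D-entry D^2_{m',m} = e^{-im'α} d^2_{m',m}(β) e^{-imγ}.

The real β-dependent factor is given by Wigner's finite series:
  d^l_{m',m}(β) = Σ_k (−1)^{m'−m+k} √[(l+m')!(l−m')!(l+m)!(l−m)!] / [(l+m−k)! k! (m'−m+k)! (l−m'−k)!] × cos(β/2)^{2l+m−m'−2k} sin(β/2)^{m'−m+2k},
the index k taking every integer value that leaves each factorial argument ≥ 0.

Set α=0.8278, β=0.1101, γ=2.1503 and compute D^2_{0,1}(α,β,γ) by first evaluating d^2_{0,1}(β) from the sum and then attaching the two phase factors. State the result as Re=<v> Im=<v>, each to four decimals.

Re=-0.0732 Im=-0.1119

Split into d^2_{0,1}(β=0.1101) × two z-phases.
c=cos(0.1101/2)=0.998485, s=sin(0.1101/2)=0.055022; N=√[2·2·6·1]=4.898979
k∈{1,2} keeps every argument non-negative
  k=1: (−1)^0·4.8990/(2)·0.9985^3·0.0550^1 = +0.134165
  k=2: (−1)^1·4.8990/(2)·0.9985^1·0.0550^3 = -0.000407
d^2_{0,1}(0.1101) = +0.134165 -0.000407 = +0.133757
Attach z-rotation phases: D = e^{-i(0)(0.8278)}·(+0.133757)·e^{-i(1)(2.1503)} = -0.073247-0.111919i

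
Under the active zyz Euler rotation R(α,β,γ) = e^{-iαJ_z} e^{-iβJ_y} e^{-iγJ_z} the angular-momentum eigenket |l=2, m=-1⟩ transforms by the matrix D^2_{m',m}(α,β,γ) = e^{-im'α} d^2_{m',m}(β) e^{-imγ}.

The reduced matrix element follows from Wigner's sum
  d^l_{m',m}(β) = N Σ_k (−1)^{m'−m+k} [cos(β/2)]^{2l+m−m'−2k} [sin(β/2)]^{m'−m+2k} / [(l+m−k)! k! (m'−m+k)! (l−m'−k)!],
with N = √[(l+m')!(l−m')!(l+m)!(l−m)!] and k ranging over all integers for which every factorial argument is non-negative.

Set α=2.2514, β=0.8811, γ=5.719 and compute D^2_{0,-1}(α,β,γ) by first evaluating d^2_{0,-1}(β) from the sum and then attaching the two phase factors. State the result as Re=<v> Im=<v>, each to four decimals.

First d^2_{0,-1}(β=0.8811), then the phase factors e^{-i(0)α} and e^{-i(-1)γ}:
With c≡cos(β/2)=0.904517 and s≡sin(β/2)=0.426437, N=[2·2·1·6]^{1/2}=4.898979
k∈{0,1} keeps every argument non-negative
  k=0: (−1)^1·4.8990/(2)·0.9045^3·0.4264^1 = -0.773003
  k=1: (−1)^2·4.8990/(2)·0.9045^1·0.4264^3 = +0.171813
d^2_{0,-1}(0.8811) = -0.773003 +0.171813 = -0.601189
Attach z-rotation phases: D = e^{-i(0)(2.2514)}·(-0.601189)·e^{-i(-1)(5.719)} = -0.508020+0.321473i

Re=-0.5080 Im=0.3215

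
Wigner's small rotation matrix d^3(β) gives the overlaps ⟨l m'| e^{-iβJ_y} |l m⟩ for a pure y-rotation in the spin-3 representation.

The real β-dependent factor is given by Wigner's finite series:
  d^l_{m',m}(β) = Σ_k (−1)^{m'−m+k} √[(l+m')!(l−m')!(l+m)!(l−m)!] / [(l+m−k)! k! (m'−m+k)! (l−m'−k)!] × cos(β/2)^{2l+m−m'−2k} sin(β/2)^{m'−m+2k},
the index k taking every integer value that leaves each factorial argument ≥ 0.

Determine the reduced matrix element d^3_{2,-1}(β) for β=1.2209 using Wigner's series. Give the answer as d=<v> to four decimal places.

d=-0.4950

d^3_{2,-1}(β=1.2209) via Wigner's sum:
Half-angle: c=0.819390, s=0.573236. N=√(120·1·2·24)=75.894664
The bounds max(0,m−m')=0 and min(l+m,l−m')=1 give 2 terms
  k=0: (−1)^3·75.8947/(12)·0.8194^3·0.5732^3 = -0.655395
  k=1: (−1)^4·75.8947/(24)·0.8194^1·0.5732^5 = +0.160383
d^3_{2,-1}(1.2209) = -0.655395 +0.160383 = -0.495012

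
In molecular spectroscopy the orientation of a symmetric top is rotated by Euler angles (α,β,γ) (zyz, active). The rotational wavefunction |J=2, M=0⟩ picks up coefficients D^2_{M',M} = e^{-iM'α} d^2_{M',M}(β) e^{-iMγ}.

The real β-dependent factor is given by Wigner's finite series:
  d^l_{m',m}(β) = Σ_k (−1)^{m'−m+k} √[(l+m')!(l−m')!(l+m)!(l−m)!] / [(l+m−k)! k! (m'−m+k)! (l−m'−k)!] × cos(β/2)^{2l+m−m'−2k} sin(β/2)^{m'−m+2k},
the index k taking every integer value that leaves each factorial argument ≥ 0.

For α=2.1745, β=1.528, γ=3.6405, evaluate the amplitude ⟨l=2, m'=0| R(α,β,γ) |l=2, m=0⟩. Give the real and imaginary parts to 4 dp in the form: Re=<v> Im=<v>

Re=-0.4973 Im=0.0000

D^2_{0,0}(2.1745,1.528,3.6405) = e^{-i·0·2.1745}·d^2_{0,0}(1.528)·e^{-i·0·3.6405}. Compute d first:
c=cos(1.528/2)=0.722075, s=sin(1.528/2)=0.691815; N=√[2·2·2·2]=4.000000
Admissible k: 0..2 (factorial args all ≥0)
  k=0: (−1)^0·4.0000/(4)·0.7221^4·0.6918^0 = +0.271849
  k=1: (−1)^1·4.0000/(1)·0.7221^2·0.6918^2 = -0.998170
  k=2: (−1)^2·4.0000/(4)·0.7221^0·0.6918^4 = +0.229066
d^2_{0,0}(1.528) = +0.271849 -0.998170 +0.229066 = -0.497254
Attach z-rotation phases: D = e^{-i(0)(2.1745)}·(-0.497254)·e^{-i(0)(3.6405)} = -0.497254+0.000000i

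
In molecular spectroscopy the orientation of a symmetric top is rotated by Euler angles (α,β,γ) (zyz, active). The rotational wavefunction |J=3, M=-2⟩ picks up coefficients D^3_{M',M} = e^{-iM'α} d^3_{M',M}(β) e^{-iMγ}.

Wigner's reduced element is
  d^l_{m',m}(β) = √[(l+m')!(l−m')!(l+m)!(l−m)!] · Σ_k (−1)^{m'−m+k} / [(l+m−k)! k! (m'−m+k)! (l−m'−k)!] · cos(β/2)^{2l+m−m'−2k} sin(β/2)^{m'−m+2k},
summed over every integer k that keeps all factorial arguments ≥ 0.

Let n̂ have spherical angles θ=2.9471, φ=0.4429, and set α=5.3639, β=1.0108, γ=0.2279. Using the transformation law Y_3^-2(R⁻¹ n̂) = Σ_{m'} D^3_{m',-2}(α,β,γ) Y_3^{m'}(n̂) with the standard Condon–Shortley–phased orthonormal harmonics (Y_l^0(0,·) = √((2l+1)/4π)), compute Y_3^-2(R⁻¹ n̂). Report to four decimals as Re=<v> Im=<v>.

Re=-0.3797 Im=-0.0073

Need the full column D^3_{m',-2} for m'=−3..3 at α=5.3639, β=1.0108, γ=0.2279.
cos(β/2)=0.874981, sin(β/2)=0.484157
d^3_{-3,-2}: single k=1 term ⇒ +0.608212;  D = -0.406169-0.452713i
d^3_{-2,-2}: k∈[0..1] ⇒ +0.448736 -0.686970 = -0.238233;  D = -0.044530+0.234034i
d^3_{-1,-2}: k∈[0..1] ⇒ -0.785198 +0.480823 = -0.304375;  D = -0.272263+0.136076i
d^3_{0,-2}: k∈[0..1] ⇒ +0.752538 -0.230412 = +0.522126;  D = +0.468822+0.229830i
d^3_{1,-2}: k∈[0..1] ⇒ -0.480823 +0.073609 = -0.407214;  D = -0.079189-0.399440i
d^3_{2,-2}: k∈[0..1] ⇒ +0.210336 -0.012880 = +0.197456;  D = -0.130729+0.147982i
d^3_{3,-2}: single k=0 term ⇒ -0.057017;  D = +0.056869+0.004105i
Y_3^{m'}(θ=2.9471,φ=0.4429) and Σ D·Y over m':
  (-0.4062-0.4527i)·(+0.0007-0.0029i)  (-0.0445+0.2340i)·(-0.0237+0.0290i)  (-0.2723+0.1361i)·(+0.2152-0.1021i)  (+0.4688+0.2298i)·(-0.6639+0.0000i)  (-0.0792-0.3994i)·(-0.2152-0.1021i)  (-0.1307+0.1480i)·(-0.0237-0.0290i)  (+0.0569+0.0041i)·(-0.0007-0.0029i)
Y_3^-2(R⁻¹ n̂) = -0.379671-0.007329i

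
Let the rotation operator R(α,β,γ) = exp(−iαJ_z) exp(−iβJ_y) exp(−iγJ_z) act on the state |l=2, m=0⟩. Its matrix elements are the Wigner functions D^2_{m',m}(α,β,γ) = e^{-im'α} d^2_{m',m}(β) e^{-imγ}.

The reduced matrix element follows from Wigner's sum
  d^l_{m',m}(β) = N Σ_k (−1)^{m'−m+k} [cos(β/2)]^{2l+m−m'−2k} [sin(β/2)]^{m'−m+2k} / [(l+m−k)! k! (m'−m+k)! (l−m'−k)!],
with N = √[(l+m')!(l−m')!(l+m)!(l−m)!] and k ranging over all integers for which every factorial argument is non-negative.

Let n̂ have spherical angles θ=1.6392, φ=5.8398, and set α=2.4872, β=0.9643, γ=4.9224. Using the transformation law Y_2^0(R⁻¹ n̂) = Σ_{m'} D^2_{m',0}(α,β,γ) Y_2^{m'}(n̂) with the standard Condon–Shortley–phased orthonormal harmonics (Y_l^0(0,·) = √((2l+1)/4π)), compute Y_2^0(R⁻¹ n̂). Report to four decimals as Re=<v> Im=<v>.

Re=0.3530 Im=0.0000

Need the full column D^2_{m',0} for m'=−2..2 at α=2.4872, β=0.9643, γ=4.9224.
cos(β/2)=0.886000, sin(β/2)=0.463685
d^2_{-2,0}: single k=2 term ⇒ +0.413418;  D = +0.107085-0.399309i
d^2_{-1,0}: k∈[1..2] ⇒ +0.789951 -0.216361 = +0.573590;  D = -0.455096+0.349131i
d^2_{0,0}: k∈[0..2] ⇒ +0.616219 -0.675109 +0.046227 = -0.012663;  D = -0.012663+0.000000i
d^2_{1,0}: k∈[0..1] ⇒ -0.789951 +0.216361 = -0.573590;  D = +0.455096+0.349131i
d^2_{2,0}: single k=0 term ⇒ +0.413418;  D = +0.107085+0.399309i
Y_2^{m'}(θ=1.6392,φ=5.8398) and Σ D·Y over m':
  (+0.1071-0.3993i)·(+0.2430+0.2980i)  (-0.4551+0.3491i)·(-0.0476-0.0226i)  (-0.0127+0.0000i)·(-0.3110+0.0000i)  (+0.4551+0.3491i)·(+0.0476-0.0226i)  (+0.1071+0.3993i)·(+0.2430-0.2980i)
Y_2^0(R⁻¹ n̂) = +0.353035+0.000000i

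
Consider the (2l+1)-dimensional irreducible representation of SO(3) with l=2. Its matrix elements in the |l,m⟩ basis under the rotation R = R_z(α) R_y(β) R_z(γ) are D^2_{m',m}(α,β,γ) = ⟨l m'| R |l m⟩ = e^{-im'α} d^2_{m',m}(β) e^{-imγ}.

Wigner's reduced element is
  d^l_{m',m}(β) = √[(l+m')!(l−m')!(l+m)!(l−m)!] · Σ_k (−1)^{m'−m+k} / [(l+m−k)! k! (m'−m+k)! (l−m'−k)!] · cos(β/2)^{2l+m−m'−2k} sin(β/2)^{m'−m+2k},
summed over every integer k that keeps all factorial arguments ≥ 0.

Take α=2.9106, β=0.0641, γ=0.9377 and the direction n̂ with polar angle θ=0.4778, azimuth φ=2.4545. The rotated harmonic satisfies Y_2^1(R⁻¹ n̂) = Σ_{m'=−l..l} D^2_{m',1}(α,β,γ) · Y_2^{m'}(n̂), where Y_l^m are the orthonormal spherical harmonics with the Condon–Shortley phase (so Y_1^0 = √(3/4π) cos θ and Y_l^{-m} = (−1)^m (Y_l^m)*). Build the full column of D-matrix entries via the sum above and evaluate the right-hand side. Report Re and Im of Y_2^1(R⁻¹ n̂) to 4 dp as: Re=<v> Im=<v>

Need the full column D^2_{m',1} for m'=−2..2 at α=2.9106, β=0.0641, γ=0.9377.
cos(β/2)=0.999486, sin(β/2)=0.032045
d^2_{-2,1}: single k=3 term ⇒ +0.000066;  D = +0.000011-0.000065i
d^2_{-1,1}: k∈[2..3] ⇒ +0.003077 -0.000001 = +0.003076;  D = -0.001204+0.002831i
d^2_{0,1}: k∈[1..2] ⇒ +0.078372 -0.000081 = +0.078291;  D = +0.046321-0.063118i
d^2_{1,1}: k∈[0..1] ⇒ +0.997947 -0.003077 = +0.994870;  D = -0.756603+0.646002i
d^2_{2,1}: single k=0 term ⇒ -0.063990;  D = -0.056885+0.029306i
Y_2^{m'}(θ=0.4778,φ=2.4545) and Σ D·Y over m':
  (+0.0000-0.0001i)·(+0.0160+0.0801i)  (-0.0012+0.0028i)·(-0.2439-0.2001i)  (+0.0463-0.0631i)·(+0.4307+0.0000i)  (-0.7566+0.6460i)·(+0.2439-0.2001i)  (-0.0569+0.0293i)·(+0.0160-0.0801i)
Y_2^1(R⁻¹ n̂) = -0.033002+0.286321i

Re=-0.0330 Im=0.2863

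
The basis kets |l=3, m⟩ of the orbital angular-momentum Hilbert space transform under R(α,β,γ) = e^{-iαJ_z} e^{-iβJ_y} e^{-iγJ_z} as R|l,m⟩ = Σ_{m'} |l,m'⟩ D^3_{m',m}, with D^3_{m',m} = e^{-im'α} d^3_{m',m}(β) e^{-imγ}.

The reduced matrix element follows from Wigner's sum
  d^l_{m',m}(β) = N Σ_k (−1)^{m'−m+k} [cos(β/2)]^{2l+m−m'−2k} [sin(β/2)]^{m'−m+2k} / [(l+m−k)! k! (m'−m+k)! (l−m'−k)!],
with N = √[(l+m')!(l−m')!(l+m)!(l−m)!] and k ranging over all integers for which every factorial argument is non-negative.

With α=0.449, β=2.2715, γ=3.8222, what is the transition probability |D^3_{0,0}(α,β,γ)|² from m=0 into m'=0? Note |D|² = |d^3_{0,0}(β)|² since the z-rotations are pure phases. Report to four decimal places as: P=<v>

Split into d^3_{0,0}(β=2.2715) × two z-phases.
With c≡cos(β/2)=0.421452 and s≡sin(β/2)=0.906851, N=[6·6·6·6]^{1/2}=36.000000
k∈{0,1,2,3} keeps every argument non-negative
  k=0: (−1)^0·36.0000/(36)·0.4215^6·0.9069^0 = +0.005604
  k=1: (−1)^1·36.0000/(4)·0.4215^4·0.9069^2 = -0.233511
  k=2: (−1)^2·36.0000/(4)·0.4215^2·0.9069^4 = +1.081141
  k=3: (−1)^3·36.0000/(36)·0.4215^0·0.9069^6 = -0.556179
d^3_{0,0}(2.2715) = +0.005604 -0.233511 +1.081141 -0.556179 = +0.297055
|D^3_{0,0}|² = |d^3_{0,0}(β)|² = (+0.297055)² = 0.088242 (the z-rotation phases have unit modulus)

P=0.0882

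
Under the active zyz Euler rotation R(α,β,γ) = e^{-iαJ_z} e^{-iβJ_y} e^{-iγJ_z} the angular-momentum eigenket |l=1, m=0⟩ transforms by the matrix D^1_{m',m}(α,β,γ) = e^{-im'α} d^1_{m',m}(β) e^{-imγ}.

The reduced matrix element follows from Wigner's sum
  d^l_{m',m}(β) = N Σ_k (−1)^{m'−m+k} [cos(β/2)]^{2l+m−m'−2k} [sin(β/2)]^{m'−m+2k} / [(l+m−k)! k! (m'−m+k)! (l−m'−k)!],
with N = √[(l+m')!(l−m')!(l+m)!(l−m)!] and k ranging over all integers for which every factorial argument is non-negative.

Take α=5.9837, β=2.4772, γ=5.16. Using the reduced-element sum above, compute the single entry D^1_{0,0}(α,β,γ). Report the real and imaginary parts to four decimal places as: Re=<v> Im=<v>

Re=-0.7873 Im=0.0000

Split into d^1_{0,0}(β=2.4772) × two z-phases.
c=cos(2.4772/2)=0.326120, s=sin(2.4772/2)=0.945328; N=√[1·1·1·1]=1.000000
The bounds max(0,m−m')=0 and min(l+m,l−m')=1 give 2 terms
  k=0: (−1)^0·1.0000/(1)·0.3261^2·0.9453^0 = +0.106354
  k=1: (−1)^1·1.0000/(1)·0.3261^0·0.9453^2 = -0.893646
d^1_{0,0}(2.4772) = +0.106354 -0.893646 = -0.787291
D = (+1.000000+0.000000i)·(-0.787291)·(+1.000000+0.000000i) = -0.787291+0.000000i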